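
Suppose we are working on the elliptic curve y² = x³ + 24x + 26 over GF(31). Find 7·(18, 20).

Write P = (18, 20).
Repeated addition: build up to 7P.
2P: tangent at (18, 20): λ = (3·18² + 24)/(2·20) ≡ 4/9. 9⁻¹ ≡ 7 (mod 31), so λ ≡ 4·7 ≡ 28.
  x = λ² - 18 - 18 = 784 - 36 ≡ 4; y = λ·(18 - 4) - 20 ≡ 0. → (4, 0)
3P: (4, 0) + (18, 20). λ = (20 - 0)/(18 - 4) ≡ 20/14 mod 31. 14⁻¹ ≡ 20 (mod 31), so λ ≡ 28.
  x = λ² - 4 - 18 = 784 - 22 ≡ 18; y = λ·(4 - 18) - 0 ≡ 11. → (18, 11)
4P: (18, 11) + (18, 20): same x and y₁ ≡ -y₂, so the sum is ∞.
5P: ∞ + (18, 20) = (18, 20) (identity).
6P: tangent at (18, 20): λ = (3·18² + 24)/(2·20) ≡ 4/9. 9⁻¹ ≡ 7 (mod 31), so λ ≡ 4·7 ≡ 28.
  x = λ² - 18 - 18 = 784 - 36 ≡ 4; y = λ·(18 - 4) - 20 ≡ 0. → (4, 0)
7P: (4, 0) + (18, 20). λ = (20 - 0)/(18 - 4) ≡ 20/14 mod 31. 14⁻¹ ≡ 20 (mod 31), so λ ≡ 28.
  x = λ² - 4 - 18 = 784 - 22 ≡ 18; y = λ·(4 - 18) - 0 ≡ 11. → (18, 11)

(18, 11)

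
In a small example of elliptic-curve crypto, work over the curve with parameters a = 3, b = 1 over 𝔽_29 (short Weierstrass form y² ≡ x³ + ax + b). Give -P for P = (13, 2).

(13, 27)

-(13, 2) = (13, -2 mod 29) = (13, 27).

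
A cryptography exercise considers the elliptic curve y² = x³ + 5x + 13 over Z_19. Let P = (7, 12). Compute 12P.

Repeated addition: build up to 12P.
2P: tangent at (7, 12): λ = (3·7² + 5)/(2·12) ≡ 0/5. 5⁻¹ ≡ 4 (mod 19), so λ ≡ 0·4 ≡ 0.
  x = λ² - 7 - 7 = 0 - 14 ≡ 5; y = λ·(7 - 5) - 12 ≡ 7. → (5, 7)
3P: (5, 7) + (7, 12). λ = (12 - 7)/(7 - 5) ≡ 5/2 mod 19. 2⁻¹ ≡ 10 (mod 19), so λ ≡ 12.
  x = λ² - 5 - 7 = 144 - 12 ≡ 18; y = λ·(5 - 18) - 7 ≡ 8. → (18, 8)
4P: (18, 8) + (7, 12). λ = (12 - 8)/(7 - 18) ≡ 4/8 mod 19. 8⁻¹ ≡ 12 (mod 19), so λ ≡ 10.
  x = λ² - 18 - 7 = 100 - 25 ≡ 18; y = λ·(18 - 18) - 8 ≡ 11. → (18, 11)
5P: (18, 11) + (7, 12). λ = (12 - 11)/(7 - 18) ≡ 1/8 mod 19. 8⁻¹ ≡ 12 (mod 19) since 8·12 = 96 ≡ 1, so λ ≡ 12.
  x = λ² - 18 - 7 = 144 - 25 ≡ 5; y = λ·(18 - 5) - 11 ≡ 12. → (5, 12)
6P: (5, 12) + (7, 12). λ = (12 - 12)/(7 - 5) ≡ 0/2 mod 19. 2⁻¹ ≡ 10 (mod 19) since 2·10 = 20 ≡ 1, so λ ≡ 0.
  x = λ² - 5 - 7 = 0 - 12 ≡ 7; y = λ·(5 - 7) - 12 ≡ 7. → (7, 7)
7P: (7, 7) + (7, 12): same x and y₁ ≡ -y₂, so the sum is O.
8P: O + (7, 12) = (7, 12) (identity).
9P: tangent at (7, 12): λ = (3·7² + 5)/(2·12) ≡ 0/5. 5⁻¹ ≡ 4 (mod 19) since 5·4 = 20 ≡ 1, so λ ≡ 0·4 ≡ 0.
  x = λ² - 7 - 7 = 0 - 14 ≡ 5; y = λ·(7 - 5) - 12 ≡ 7. → (5, 7)
10P: (5, 7) + (7, 12). λ = (12 - 7)/(7 - 5) ≡ 5/2 mod 19. 2⁻¹ ≡ 10 (mod 19) since 2·10 = 20 ≡ 1, so λ ≡ 12.
  x = λ² - 5 - 7 = 144 - 12 ≡ 18; y = λ·(5 - 18) - 7 ≡ 8. → (18, 8)
11P: (18, 8) + (7, 12). λ = (12 - 8)/(7 - 18) ≡ 4/8 mod 19. 8⁻¹ ≡ 12 (mod 19), so λ ≡ 10.
  x = λ² - 18 - 7 = 100 - 25 ≡ 18; y = λ·(18 - 18) - 8 ≡ 11. → (18, 11)
12P: (18, 11) + (7, 12). λ = (12 - 11)/(7 - 18) ≡ 1/8 mod 19. 8⁻¹ ≡ 12 (mod 19), so λ ≡ 12.
  x = λ² - 18 - 7 = 144 - 25 ≡ 5; y = λ·(18 - 5) - 11 ≡ 12. → (5, 12)

(5, 12)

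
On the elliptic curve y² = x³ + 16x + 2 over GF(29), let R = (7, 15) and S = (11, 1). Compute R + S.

(7, 15) + (11, 1). λ = (1 - 15)/(11 - 7) ≡ 15/4 mod 29. 4⁻¹ ≡ 22 (mod 29) since 4·22 = 88 ≡ 1, so λ ≡ 11.
  x = λ² - 7 - 11 = 121 - 18 ≡ 16; y = λ·(7 - 16) - 15 ≡ 2. → (16, 2)

(16, 2)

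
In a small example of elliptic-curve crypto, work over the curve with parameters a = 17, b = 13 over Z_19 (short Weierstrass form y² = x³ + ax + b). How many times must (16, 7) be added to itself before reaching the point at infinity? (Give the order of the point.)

2P: tangent at (16, 7): λ = (3·16² + 17)/(2·7) ≡ 6/14. 14⁻¹ ≡ 15 (mod 19), so λ ≡ 6·15 ≡ 14.
  x = λ² - 16 - 16 = 196 - 32 ≡ 12; y = λ·(16 - 12) - 7 ≡ 11. → (12, 11)
3P: (12, 11) + (16, 7). λ = (7 - 11)/(16 - 12) ≡ 15/4 mod 19. 4⁻¹ ≡ 5 (mod 19) since 4·5 = 20 ≡ 1, so λ ≡ 18.
  x = λ² - 12 - 16 = 324 - 28 ≡ 11; y = λ·(12 - 11) - 11 ≡ 7. → (11, 7)
4P: (11, 7) + (16, 7). λ = (7 - 7)/(16 - 11) ≡ 0/5 mod 19. 5⁻¹ ≡ 4 (mod 19), so λ ≡ 0.
  x = λ² - 11 - 16 = 0 - 27 ≡ 11; y = λ·(11 - 11) - 7 ≡ 12. → (11, 12)
5P: (11, 12) + (16, 7). λ = (7 - 12)/(16 - 11) ≡ 14/5 mod 19. 5⁻¹ ≡ 4 (mod 19), so λ ≡ 18.
  x = λ² - 11 - 16 = 324 - 27 ≡ 12; y = λ·(11 - 12) - 12 ≡ 8. → (12, 8)
6P: (12, 8) + (16, 7). λ = (7 - 8)/(16 - 12) ≡ 18/4 mod 19. 4⁻¹ ≡ 5 (mod 19), so λ ≡ 14.
  x = λ² - 12 - 16 = 196 - 28 ≡ 16; y = λ·(12 - 16) - 8 ≡ 12. → (16, 12)
7P: (16, 12) + (16, 7): same x and y₁ ≡ -y₂, so the sum is the point at infinity.
7P = the point at infinity, so the order is 7.

7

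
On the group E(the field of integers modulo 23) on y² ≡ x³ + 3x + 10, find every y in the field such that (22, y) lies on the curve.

11, 12

x³ + 3x + 10 = 10724 ≡ 6 (mod 23).
Square roots of 6 mod 23: 11 and 12 (since 11² = 121 ≡ 6).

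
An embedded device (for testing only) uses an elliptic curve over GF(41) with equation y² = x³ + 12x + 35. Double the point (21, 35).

(32, 10)

tangent at (21, 35): λ = (3·21² + 12)/(2·35) ≡ 23/29. 29⁻¹ ≡ 17 (mod 41), so λ ≡ 23·17 ≡ 22.
  x = λ² - 21 - 21 = 484 - 42 ≡ 32; y = λ·(21 - 32) - 35 ≡ 10. → (32, 10)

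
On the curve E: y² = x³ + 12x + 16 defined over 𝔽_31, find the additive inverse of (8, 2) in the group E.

(8, 29)

-(8, 2) = (8, -2 mod 31) = (8, 29).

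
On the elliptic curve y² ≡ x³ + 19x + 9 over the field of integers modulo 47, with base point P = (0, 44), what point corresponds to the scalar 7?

O

Repeated addition: build up to 7P.
2P: tangent at (0, 44): λ = (3·0² + 19)/(2·44) ≡ 19/41. 41⁻¹ ≡ 39 (mod 47), so λ ≡ 19·39 ≡ 36.
  x = λ² - 0 - 0 = 1296 - 0 ≡ 27; y = λ·(0 - 27) - 44 ≡ 18. → (27, 18)
3P: (27, 18) + (0, 44). λ = (44 - 18)/(0 - 27) ≡ 26/20 mod 47. 20⁻¹ ≡ 40 (mod 47), so λ ≡ 6.
  x = λ² - 27 - 0 = 36 - 27 ≡ 9; y = λ·(27 - 9) - 18 ≡ 43. → (9, 43)
4P: (9, 43) + (0, 44). λ = (44 - 43)/(0 - 9) ≡ 1/38 mod 47. 38⁻¹ ≡ 26 (mod 47) since 38·26 = 988 ≡ 1, so λ ≡ 26.
  x = λ² - 9 - 0 = 676 - 9 ≡ 9; y = λ·(9 - 9) - 43 ≡ 4. → (9, 4)
5P: (9, 4) + (0, 44). λ = (44 - 4)/(0 - 9) ≡ 40/38 mod 47. 38⁻¹ ≡ 26 (mod 47) since 38·26 = 988 ≡ 1, so λ ≡ 6.
  x = λ² - 9 - 0 = 36 - 9 ≡ 27; y = λ·(9 - 27) - 4 ≡ 29. → (27, 29)
6P: (27, 29) + (0, 44). λ = (44 - 29)/(0 - 27) ≡ 15/20 mod 47. 20⁻¹ ≡ 40 (mod 47), so λ ≡ 36.
  x = λ² - 27 - 0 = 1296 - 27 ≡ 0; y = λ·(27 - 0) - 29 ≡ 3. → (0, 3)
7P: (0, 3) + (0, 44): same x and y₁ ≡ -y₂, so the sum is O.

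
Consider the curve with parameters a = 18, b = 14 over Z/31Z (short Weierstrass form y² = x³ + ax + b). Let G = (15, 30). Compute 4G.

(3, 8)

Double-and-add on 4 = (100)₂. Start with G = (15, 30) for the leading 1-bit.
double: tangent at (15, 30): λ = (3·15² + 18)/(2·30) ≡ 11/29. 29⁻¹ ≡ 15 (mod 31), so λ ≡ 11·15 ≡ 10.
  x = λ² - 15 - 15 = 100 - 30 ≡ 8; y = λ·(15 - 8) - 30 ≡ 9. → (8, 9)
double: tangent at (8, 9): λ = (3·8² + 18)/(2·9) ≡ 24/18. 18⁻¹ ≡ 19 (mod 31), so λ ≡ 24·19 ≡ 22.
  x = λ² - 8 - 8 = 484 - 16 ≡ 3; y = λ·(8 - 3) - 9 ≡ 8. → (3, 8)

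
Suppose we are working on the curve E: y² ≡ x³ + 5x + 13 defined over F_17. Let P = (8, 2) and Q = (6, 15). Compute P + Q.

(8, 2) + (6, 15). λ = (15 - 2)/(6 - 8) ≡ 13/15 mod 17. 15⁻¹ ≡ 8 (mod 17) since 15·8 = 120 ≡ 1, so λ ≡ 2.
  x = λ² - 8 - 6 = 4 - 14 ≡ 7; y = λ·(8 - 7) - 2 ≡ 0. → (7, 0)

(7, 0)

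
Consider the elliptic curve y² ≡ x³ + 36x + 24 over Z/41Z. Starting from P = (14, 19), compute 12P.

Double-and-add on 12 = (1100)₂. Start with P = (14, 19) for the leading 1-bit.
double: tangent at (14, 19): λ = (3·14² + 36)/(2·19) ≡ 9/38. 38⁻¹ ≡ 27 (mod 41), so λ ≡ 9·27 ≡ 38.
  x = λ² - 14 - 14 = 1444 - 28 ≡ 22; y = λ·(14 - 22) - 19 ≡ 5. → (22, 5)
add P: (22, 5) + (14, 19). λ = (19 - 5)/(14 - 22) ≡ 14/33 mod 41. 33⁻¹ ≡ 5 (mod 41), so λ ≡ 29.
  x = λ² - 22 - 14 = 841 - 36 ≡ 26; y = λ·(22 - 26) - 5 ≡ 2. → (26, 2)
double: tangent at (26, 2): λ = (3·26² + 36)/(2·2) ≡ 14/4. 4⁻¹ ≡ 31 (mod 41) since 4·31 = 124 ≡ 1, so λ ≡ 14·31 ≡ 24.
  x = λ² - 26 - 26 = 576 - 52 ≡ 32; y = λ·(26 - 32) - 2 ≡ 18. → (32, 18)
double: tangent at (32, 18): λ = (3·32² + 36)/(2·18) ≡ 33/36. 36⁻¹ ≡ 8 (mod 41) since 36·8 = 288 ≡ 1, so λ ≡ 33·8 ≡ 18.
  x = λ² - 32 - 32 = 324 - 64 ≡ 14; y = λ·(32 - 14) - 18 ≡ 19. → (14, 19)

(14, 19)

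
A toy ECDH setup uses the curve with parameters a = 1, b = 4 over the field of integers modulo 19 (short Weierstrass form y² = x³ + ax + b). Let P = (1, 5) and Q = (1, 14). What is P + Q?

The two points share x = 1 and their y-coordinates satisfy 5 + 14 ≡ 0 (mod 19), so they are inverses. Their sum is 𝒪.

O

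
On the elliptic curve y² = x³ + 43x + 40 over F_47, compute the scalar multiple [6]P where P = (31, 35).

(9, 34)

Repeated addition: build up to 6P.
2P: tangent at (31, 35): λ = (3·31² + 43)/(2·35) ≡ 12/23. 23⁻¹ ≡ 45 (mod 47) since 23·45 = 1035 ≡ 1, so λ ≡ 12·45 ≡ 23.
  x = λ² - 31 - 31 = 529 - 62 ≡ 44; y = λ·(31 - 44) - 35 ≡ 42. → (44, 42)
3P: (44, 42) + (31, 35). λ = (35 - 42)/(31 - 44) ≡ 40/34 mod 47. 34⁻¹ ≡ 18 (mod 47), so λ ≡ 15.
  x = λ² - 44 - 31 = 225 - 75 ≡ 9; y = λ·(44 - 9) - 42 ≡ 13. → (9, 13)
4P: (9, 13) + (31, 35). λ = (35 - 13)/(31 - 9) ≡ 22/22 mod 47. 22⁻¹ ≡ 15 (mod 47), so λ ≡ 1.
  x = λ² - 9 - 31 = 1 - 40 ≡ 8; y = λ·(9 - 8) - 13 ≡ 35. → (8, 35)
5P: (8, 35) + (31, 35). λ = (35 - 35)/(31 - 8) ≡ 0/23 mod 47. 23⁻¹ ≡ 45 (mod 47), so λ ≡ 0.
  x = λ² - 8 - 31 = 0 - 39 ≡ 8; y = λ·(8 - 8) - 35 ≡ 12. → (8, 12)
6P: (8, 12) + (31, 35). λ = (35 - 12)/(31 - 8) ≡ 23/23 mod 47. 23⁻¹ ≡ 45 (mod 47) since 23·45 = 1035 ≡ 1, so λ ≡ 1.
  x = λ² - 8 - 31 = 1 - 39 ≡ 9; y = λ·(8 - 9) - 12 ≡ 34. → (9, 34)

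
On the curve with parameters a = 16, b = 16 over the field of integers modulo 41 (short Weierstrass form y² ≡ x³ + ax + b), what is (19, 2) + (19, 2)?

tangent at (19, 2): λ = (3·19² + 16)/(2·2) ≡ 33/4. 4⁻¹ ≡ 31 (mod 41), so λ ≡ 33·31 ≡ 39.
  x = λ² - 19 - 19 = 1521 - 38 ≡ 7; y = λ·(19 - 7) - 2 ≡ 15. → (7, 15)

(7, 15)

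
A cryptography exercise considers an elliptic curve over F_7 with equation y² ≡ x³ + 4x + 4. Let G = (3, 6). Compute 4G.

Double-and-add on 4 = (100)₂. Start with G = (3, 6) for the leading 1-bit.
double: tangent at (3, 6): λ = (3·3² + 4)/(2·6) ≡ 3/5. 5⁻¹ ≡ 3 (mod 7), so λ ≡ 3·3 ≡ 2.
  x = λ² - 3 - 3 = 4 - 6 ≡ 5; y = λ·(3 - 5) - 6 ≡ 4. → (5, 4)
double: tangent at (5, 4): λ = (3·5² + 4)/(2·4) ≡ 2/1. 1⁻¹ ≡ 1 (mod 7) since 1·1 = 1 ≡ 1, so λ ≡ 2·1 ≡ 2.
  x = λ² - 5 - 5 = 4 - 10 ≡ 1; y = λ·(5 - 1) - 4 ≡ 4. → (1, 4)

(1, 4)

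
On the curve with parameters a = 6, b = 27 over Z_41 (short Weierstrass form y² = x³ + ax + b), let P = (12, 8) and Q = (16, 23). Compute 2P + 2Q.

First 2P:
Repeated addition: build up to 2P.
2P: tangent at (12, 8): λ = (3·12² + 6)/(2·8) ≡ 28/16. 16⁻¹ ≡ 18 (mod 41), so λ ≡ 28·18 ≡ 12.
  x = λ² - 12 - 12 = 144 - 24 ≡ 38; y = λ·(12 - 38) - 8 ≡ 8. → (38, 8)
2P = (38, 8).
Next 2Q:
Repeated addition: build up to 2Q.
2Q: tangent at (16, 23): λ = (3·16² + 6)/(2·23) ≡ 36/5. 5⁻¹ ≡ 33 (mod 41) since 5·33 = 165 ≡ 1, so λ ≡ 36·33 ≡ 40.
  x = λ² - 16 - 16 = 1600 - 32 ≡ 10; y = λ·(16 - 10) - 23 ≡ 12. → (10, 12)
2Q = (10, 12).
Finally 2P + 2Q:
(38, 8) + (10, 12). λ = (12 - 8)/(10 - 38) ≡ 4/13 mod 41. 13⁻¹ ≡ 19 (mod 41) since 13·19 = 247 ≡ 1, so λ ≡ 35.
  x = λ² - 38 - 10 = 1225 - 48 ≡ 29; y = λ·(38 - 29) - 8 ≡ 20. → (29, 20)

(29, 20)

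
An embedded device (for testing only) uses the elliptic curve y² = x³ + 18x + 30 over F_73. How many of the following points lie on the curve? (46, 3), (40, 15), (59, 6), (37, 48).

1

(46, 3): 3² ≡ 9, rhs ≡ 9 → on.
(40, 15): 15² ≡ 6, rhs ≡ 72 → off.
(59, 6): 6² ≡ 36, rhs ≡ 27 → off.
(37, 48): 48² ≡ 41, rhs ≡ 30 → off.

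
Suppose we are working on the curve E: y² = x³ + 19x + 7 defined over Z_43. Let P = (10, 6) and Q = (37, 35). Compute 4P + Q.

First 4P:
Double-and-add on 4 = (100)₂. Start with P = (10, 6) for the leading 1-bit.
double: tangent at (10, 6): λ = (3·10² + 19)/(2·6) ≡ 18/12. 12⁻¹ ≡ 18 (mod 43) since 12·18 = 216 ≡ 1, so λ ≡ 18·18 ≡ 23.
  x = λ² - 10 - 10 = 529 - 20 ≡ 36; y = λ·(10 - 36) - 6 ≡ 41. → (36, 41)
double: tangent at (36, 41): λ = (3·36² + 19)/(2·41) ≡ 37/39. 39⁻¹ ≡ 32 (mod 43), so λ ≡ 37·32 ≡ 23.
  x = λ² - 36 - 36 = 529 - 72 ≡ 27; y = λ·(36 - 27) - 41 ≡ 37. → (27, 37)
4P = (27, 37).
Finally 4P + Q:
(27, 37) + (37, 35). λ = (35 - 37)/(37 - 27) ≡ 41/10 mod 43. 10⁻¹ ≡ 13 (mod 43), so λ ≡ 17.
  x = λ² - 27 - 37 = 289 - 64 ≡ 10; y = λ·(27 - 10) - 37 ≡ 37. → (10, 37)

(10, 37)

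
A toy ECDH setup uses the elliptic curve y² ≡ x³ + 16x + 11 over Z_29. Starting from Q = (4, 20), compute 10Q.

Double-and-add on 10 = (1010)₂. Start with Q = (4, 20) for the leading 1-bit.
double: tangent at (4, 20): λ = (3·4² + 16)/(2·20) ≡ 6/11. 11⁻¹ ≡ 8 (mod 29), so λ ≡ 6·8 ≡ 19.
  x = λ² - 4 - 4 = 361 - 8 ≡ 5; y = λ·(4 - 5) - 20 ≡ 19. → (5, 19)
double: tangent at (5, 19): λ = (3·5² + 16)/(2·19) ≡ 4/9. 9⁻¹ ≡ 13 (mod 29), so λ ≡ 4·13 ≡ 23.
  x = λ² - 5 - 5 = 529 - 10 ≡ 26; y = λ·(5 - 26) - 19 ≡ 20. → (26, 20)
add Q: (26, 20) + (4, 20). λ = (20 - 20)/(4 - 26) ≡ 0/7 mod 29. 7⁻¹ ≡ 25 (mod 29) since 7·25 = 175 ≡ 1, so λ ≡ 0.
  x = λ² - 26 - 4 = 0 - 30 ≡ 28; y = λ·(26 - 28) - 20 ≡ 9. → (28, 9)
double: tangent at (28, 9): λ = (3·28² + 16)/(2·9) ≡ 19/18. 18⁻¹ ≡ 21 (mod 29) since 18·21 = 378 ≡ 1, so λ ≡ 19·21 ≡ 22.
  x = λ² - 28 - 28 = 484 - 56 ≡ 22; y = λ·(28 - 22) - 9 ≡ 7. → (22, 7)

(22, 7)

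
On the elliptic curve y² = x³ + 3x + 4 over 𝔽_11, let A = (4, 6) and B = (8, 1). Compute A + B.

(4, 6) + (8, 1). λ = (1 - 6)/(8 - 4) ≡ 6/4 mod 11. 4⁻¹ ≡ 3 (mod 11) since 4·3 = 12 ≡ 1, so λ ≡ 7.
  x = λ² - 4 - 8 = 49 - 12 ≡ 4; y = λ·(4 - 4) - 6 ≡ 5. → (4, 5)

(4, 5)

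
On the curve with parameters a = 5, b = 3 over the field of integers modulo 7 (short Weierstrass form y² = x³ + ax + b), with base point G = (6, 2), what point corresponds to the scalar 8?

Double-and-add on 8 = (1000)₂. Start with G = (6, 2) for the leading 1-bit.
double: tangent at (6, 2): λ = (3·6² + 5)/(2·2) ≡ 1/4. 4⁻¹ ≡ 2 (mod 7) since 4·2 = 8 ≡ 1, so λ ≡ 1·2 ≡ 2.
  x = λ² - 6 - 6 = 4 - 12 ≡ 6; y = λ·(6 - 6) - 2 ≡ 5. → (6, 5)
double: tangent at (6, 5): λ = (3·6² + 5)/(2·5) ≡ 1/3. 3⁻¹ ≡ 5 (mod 7), so λ ≡ 1·5 ≡ 5.
  x = λ² - 6 - 6 = 25 - 12 ≡ 6; y = λ·(6 - 6) - 5 ≡ 2. → (6, 2)
double: tangent at (6, 2): λ = (3·6² + 5)/(2·2) ≡ 1/4. 4⁻¹ ≡ 2 (mod 7), so λ ≡ 1·2 ≡ 2.
  x = λ² - 6 - 6 = 4 - 12 ≡ 6; y = λ·(6 - 6) - 2 ≡ 5. → (6, 5)

(6, 5)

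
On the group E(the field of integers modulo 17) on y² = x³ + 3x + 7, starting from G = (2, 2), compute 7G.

O

Repeated addition: build up to 7G.
2G: tangent at (2, 2): λ = (3·2² + 3)/(2·2) ≡ 15/4. 4⁻¹ ≡ 13 (mod 17), so λ ≡ 15·13 ≡ 8.
  x = λ² - 2 - 2 = 64 - 4 ≡ 9; y = λ·(2 - 9) - 2 ≡ 10. → (9, 10)
3G: (9, 10) + (2, 2). λ = (2 - 10)/(2 - 9) ≡ 9/10 mod 17. 10⁻¹ ≡ 12 (mod 17), so λ ≡ 6.
  x = λ² - 9 - 2 = 36 - 11 ≡ 8; y = λ·(9 - 8) - 10 ≡ 13. → (8, 13)
4G: (8, 13) + (2, 2). λ = (2 - 13)/(2 - 8) ≡ 6/11 mod 17. 11⁻¹ ≡ 14 (mod 17), so λ ≡ 16.
  x = λ² - 8 - 2 = 256 - 10 ≡ 8; y = λ·(8 - 8) - 13 ≡ 4. → (8, 4)
5G: (8, 4) + (2, 2). λ = (2 - 4)/(2 - 8) ≡ 15/11 mod 17. 11⁻¹ ≡ 14 (mod 17), so λ ≡ 6.
  x = λ² - 8 - 2 = 36 - 10 ≡ 9; y = λ·(8 - 9) - 4 ≡ 7. → (9, 7)
6G: (9, 7) + (2, 2). λ = (2 - 7)/(2 - 9) ≡ 12/10 mod 17. 10⁻¹ ≡ 12 (mod 17), so λ ≡ 8.
  x = λ² - 9 - 2 = 64 - 11 ≡ 2; y = λ·(9 - 2) - 7 ≡ 15. → (2, 15)
7G: (2, 15) + (2, 2): same x and y₁ ≡ -y₂, so the sum is ∞.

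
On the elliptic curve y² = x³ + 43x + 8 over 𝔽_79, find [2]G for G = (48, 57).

tangent at (48, 57): λ = (3·48² + 43)/(2·57) ≡ 3/35. 35⁻¹ ≡ 70 (mod 79), so λ ≡ 3·70 ≡ 52.
  x = λ² - 48 - 48 = 2704 - 96 ≡ 1; y = λ·(48 - 1) - 57 ≡ 17. → (1, 17)

(1, 17)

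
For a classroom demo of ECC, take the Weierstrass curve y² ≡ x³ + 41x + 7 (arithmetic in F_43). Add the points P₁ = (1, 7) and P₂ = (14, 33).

(32, 17)

(1, 7) + (14, 33). λ = (33 - 7)/(14 - 1) ≡ 26/13 mod 43. 13⁻¹ ≡ 10 (mod 43) since 13·10 = 130 ≡ 1, so λ ≡ 2.
  x = λ² - 1 - 14 = 4 - 15 ≡ 32; y = λ·(1 - 32) - 7 ≡ 17. → (32, 17)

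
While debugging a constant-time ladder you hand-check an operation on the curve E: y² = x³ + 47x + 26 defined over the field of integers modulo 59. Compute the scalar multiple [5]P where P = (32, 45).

Double-and-add on 5 = (101)₂. Start with P = (32, 45) for the leading 1-bit.
double: tangent at (32, 45): λ = (3·32² + 47)/(2·45) ≡ 51/31. 31⁻¹ ≡ 40 (mod 59), so λ ≡ 51·40 ≡ 34.
  x = λ² - 32 - 32 = 1156 - 64 ≡ 30; y = λ·(32 - 30) - 45 ≡ 23. → (30, 23)
double: tangent at (30, 23): λ = (3·30² + 47)/(2·23) ≡ 33/46. 46⁻¹ ≡ 9 (mod 59), so λ ≡ 33·9 ≡ 2.
  x = λ² - 30 - 30 = 4 - 60 ≡ 3; y = λ·(30 - 3) - 23 ≡ 31. → (3, 31)
add P: (3, 31) + (32, 45). λ = (45 - 31)/(32 - 3) ≡ 14/29 mod 59. 29⁻¹ ≡ 57 (mod 59) since 29·57 = 1653 ≡ 1, so λ ≡ 31.
  x = λ² - 3 - 32 = 961 - 35 ≡ 41; y = λ·(3 - 41) - 31 ≡ 30. → (41, 30)

(41, 30)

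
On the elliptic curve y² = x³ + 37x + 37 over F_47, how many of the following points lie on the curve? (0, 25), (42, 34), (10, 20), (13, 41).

1

(0, 25): 25² ≡ 14, rhs ≡ 37 → off.
(42, 34): 34² ≡ 28, rhs ≡ 9 → off.
(10, 20): 20² ≡ 24, rhs ≡ 44 → off.
(13, 41): 41² ≡ 36, rhs ≡ 36 → on.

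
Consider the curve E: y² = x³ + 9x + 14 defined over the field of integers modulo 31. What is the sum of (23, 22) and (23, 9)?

O

The two points share x = 23 and their y-coordinates satisfy 22 + 9 ≡ 0 (mod 31), so they are inverses. Their sum is O.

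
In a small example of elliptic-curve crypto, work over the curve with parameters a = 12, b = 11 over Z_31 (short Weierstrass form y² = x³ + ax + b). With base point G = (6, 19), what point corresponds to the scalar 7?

(21, 10)

Double-and-add on 7 = (111)₂. Start with G = (6, 19) for the leading 1-bit.
double: tangent at (6, 19): λ = (3·6² + 12)/(2·19) ≡ 27/7. 7⁻¹ ≡ 9 (mod 31) since 7·9 = 63 ≡ 1, so λ ≡ 27·9 ≡ 26.
  x = λ² - 6 - 6 = 676 - 12 ≡ 13; y = λ·(6 - 13) - 19 ≡ 16. → (13, 16)
add G: (13, 16) + (6, 19). λ = (19 - 16)/(6 - 13) ≡ 3/24 mod 31. 24⁻¹ ≡ 22 (mod 31), so λ ≡ 4.
  x = λ² - 13 - 6 = 16 - 19 ≡ 28; y = λ·(13 - 28) - 16 ≡ 17. → (28, 17)
double: tangent at (28, 17): λ = (3·28² + 12)/(2·17) ≡ 8/3. 3⁻¹ ≡ 21 (mod 31) since 3·21 = 63 ≡ 1, so λ ≡ 8·21 ≡ 13.
  x = λ² - 28 - 28 = 169 - 56 ≡ 20; y = λ·(28 - 20) - 17 ≡ 25. → (20, 25)
add G: (20, 25) + (6, 19). λ = (19 - 25)/(6 - 20) ≡ 25/17 mod 31. 17⁻¹ ≡ 11 (mod 31) since 17·11 = 187 ≡ 1, so λ ≡ 27.
  x = λ² - 20 - 6 = 729 - 26 ≡ 21; y = λ·(20 - 21) - 25 ≡ 10. → (21, 10)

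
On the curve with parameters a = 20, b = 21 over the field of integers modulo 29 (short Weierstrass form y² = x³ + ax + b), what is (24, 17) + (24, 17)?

(23, 2)

tangent at (24, 17): λ = (3·24² + 20)/(2·17) ≡ 8/5. 5⁻¹ ≡ 6 (mod 29) since 5·6 = 30 ≡ 1, so λ ≡ 8·6 ≡ 19.
  x = λ² - 24 - 24 = 361 - 48 ≡ 23; y = λ·(24 - 23) - 17 ≡ 2. → (23, 2)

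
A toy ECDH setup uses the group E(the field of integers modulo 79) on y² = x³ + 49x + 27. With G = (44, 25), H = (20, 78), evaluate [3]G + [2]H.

(40, 41)

First 3G:
Repeated addition: build up to 3G.
2G: tangent at (44, 25): λ = (3·44² + 49)/(2·25) ≡ 11/50. 50⁻¹ ≡ 49 (mod 79), so λ ≡ 11·49 ≡ 65.
  x = λ² - 44 - 44 = 4225 - 88 ≡ 29; y = λ·(44 - 29) - 25 ≡ 2. → (29, 2)
3G: (29, 2) + (44, 25). λ = (25 - 2)/(44 - 29) ≡ 23/15 mod 79. 15⁻¹ ≡ 58 (mod 79) since 15·58 = 870 ≡ 1, so λ ≡ 70.
  x = λ² - 29 - 44 = 4900 - 73 ≡ 8; y = λ·(29 - 8) - 2 ≡ 46. → (8, 46)
3G = (8, 46).
Next 2H:
Repeated addition: build up to 2H.
2H: tangent at (20, 78): λ = (3·20² + 49)/(2·78) ≡ 64/77. 77⁻¹ ≡ 39 (mod 79) since 77·39 = 3003 ≡ 1, so λ ≡ 64·39 ≡ 47.
  x = λ² - 20 - 20 = 2209 - 40 ≡ 36; y = λ·(20 - 36) - 78 ≡ 39. → (36, 39)
2H = (36, 39).
Finally 3G + 2H:
(8, 46) + (36, 39). λ = (39 - 46)/(36 - 8) ≡ 72/28 mod 79. 28⁻¹ ≡ 48 (mod 79), so λ ≡ 59.
  x = λ² - 8 - 36 = 3481 - 44 ≡ 40; y = λ·(8 - 40) - 46 ≡ 41. → (40, 41)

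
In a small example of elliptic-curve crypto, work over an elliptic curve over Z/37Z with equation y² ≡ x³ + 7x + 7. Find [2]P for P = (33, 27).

tangent at (33, 27): λ = (3·33² + 7)/(2·27) ≡ 18/17. 17⁻¹ ≡ 24 (mod 37) since 17·24 = 408 ≡ 1, so λ ≡ 18·24 ≡ 25.
  x = λ² - 33 - 33 = 625 - 66 ≡ 4; y = λ·(33 - 4) - 27 ≡ 32. → (4, 32)

(4, 32)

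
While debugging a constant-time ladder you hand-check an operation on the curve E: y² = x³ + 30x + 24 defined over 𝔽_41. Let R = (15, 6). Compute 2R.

tangent at (15, 6): λ = (3·15² + 30)/(2·6) ≡ 8/12. 12⁻¹ ≡ 24 (mod 41) since 12·24 = 288 ≡ 1, so λ ≡ 8·24 ≡ 28.
  x = λ² - 15 - 15 = 784 - 30 ≡ 16; y = λ·(15 - 16) - 6 ≡ 7. → (16, 7)

(16, 7)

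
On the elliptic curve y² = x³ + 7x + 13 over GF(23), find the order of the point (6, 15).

2P: tangent at (6, 15): λ = (3·6² + 7)/(2·15) ≡ 0/7. 7⁻¹ ≡ 10 (mod 23), so λ ≡ 0·10 ≡ 0.
  x = λ² - 6 - 6 = 0 - 12 ≡ 11; y = λ·(6 - 11) - 15 ≡ 8. → (11, 8)
3P: (11, 8) + (6, 15). λ = (15 - 8)/(6 - 11) ≡ 7/18 mod 23. 18⁻¹ ≡ 9 (mod 23) since 18·9 = 162 ≡ 1, so λ ≡ 17.
  x = λ² - 11 - 6 = 289 - 17 ≡ 19; y = λ·(11 - 19) - 8 ≡ 17. → (19, 17)
4P: (19, 17) + (6, 15). λ = (15 - 17)/(6 - 19) ≡ 21/10 mod 23. 10⁻¹ ≡ 7 (mod 23) since 10·7 = 70 ≡ 1, so λ ≡ 9.
  x = λ² - 19 - 6 = 81 - 25 ≡ 10; y = λ·(19 - 10) - 17 ≡ 18. → (10, 18)
5P: (10, 18) + (6, 15). λ = (15 - 18)/(6 - 10) ≡ 20/19 mod 23. 19⁻¹ ≡ 17 (mod 23), so λ ≡ 18.
  x = λ² - 10 - 6 = 324 - 16 ≡ 9; y = λ·(10 - 9) - 18 ≡ 0. → (9, 0)
6P: (9, 0) + (6, 15). λ = (15 - 0)/(6 - 9) ≡ 15/20 mod 23. 20⁻¹ ≡ 15 (mod 23), so λ ≡ 18.
  x = λ² - 9 - 6 = 324 - 15 ≡ 10; y = λ·(9 - 10) - 0 ≡ 5. → (10, 5)
7P: (10, 5) + (6, 15). λ = (15 - 5)/(6 - 10) ≡ 10/19 mod 23. 19⁻¹ ≡ 17 (mod 23) since 19·17 = 323 ≡ 1, so λ ≡ 9.
  x = λ² - 10 - 6 = 81 - 16 ≡ 19; y = λ·(10 - 19) - 5 ≡ 6. → (19, 6)
8P: (19, 6) + (6, 15). λ = (15 - 6)/(6 - 19) ≡ 9/10 mod 23. 10⁻¹ ≡ 7 (mod 23) since 10·7 = 70 ≡ 1, so λ ≡ 17.
  x = λ² - 19 - 6 = 289 - 25 ≡ 11; y = λ·(19 - 11) - 6 ≡ 15. → (11, 15)
9P: (11, 15) + (6, 15). λ = (15 - 15)/(6 - 11) ≡ 0/18 mod 23. 18⁻¹ ≡ 9 (mod 23), so λ ≡ 0.
  x = λ² - 11 - 6 = 0 - 17 ≡ 6; y = λ·(11 - 6) - 15 ≡ 8. → (6, 8)
10P: (6, 8) + (6, 15): same x and y₁ ≡ -y₂, so the sum is O.
10P = O, so the order is 10.

10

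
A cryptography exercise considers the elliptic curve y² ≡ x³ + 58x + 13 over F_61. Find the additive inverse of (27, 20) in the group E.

-(27, 20) = (27, -20 mod 61) = (27, 41).

(27, 41)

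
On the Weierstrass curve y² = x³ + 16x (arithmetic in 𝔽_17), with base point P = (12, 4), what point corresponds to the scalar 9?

(12, 4)

Repeated addition: build up to 9P.
2P: tangent at (12, 4): λ = (3·12² + 16)/(2·4) ≡ 6/8. 8⁻¹ ≡ 15 (mod 17) since 8·15 = 120 ≡ 1, so λ ≡ 6·15 ≡ 5.
  x = λ² - 12 - 12 = 25 - 24 ≡ 1; y = λ·(12 - 1) - 4 ≡ 0. → (1, 0)
3P: (1, 0) + (12, 4). λ = (4 - 0)/(12 - 1) ≡ 4/11 mod 17. 11⁻¹ ≡ 14 (mod 17) since 11·14 = 154 ≡ 1, so λ ≡ 5.
  x = λ² - 1 - 12 = 25 - 13 ≡ 12; y = λ·(1 - 12) - 0 ≡ 13. → (12, 13)
4P: (12, 13) + (12, 4): same x and y₁ ≡ -y₂, so the sum is 𝒪.
5P: 𝒪 + (12, 4) = (12, 4) (identity).
6P: tangent at (12, 4): λ = (3·12² + 16)/(2·4) ≡ 6/8. 8⁻¹ ≡ 15 (mod 17), so λ ≡ 6·15 ≡ 5.
  x = λ² - 12 - 12 = 25 - 24 ≡ 1; y = λ·(12 - 1) - 4 ≡ 0. → (1, 0)
7P: (1, 0) + (12, 4). λ = (4 - 0)/(12 - 1) ≡ 4/11 mod 17. 11⁻¹ ≡ 14 (mod 17) since 11·14 = 154 ≡ 1, so λ ≡ 5.
  x = λ² - 1 - 12 = 25 - 13 ≡ 12; y = λ·(1 - 12) - 0 ≡ 13. → (12, 13)
8P: (12, 13) + (12, 4): same x and y₁ ≡ -y₂, so the sum is 𝒪.
9P: 𝒪 + (12, 4) = (12, 4) (identity).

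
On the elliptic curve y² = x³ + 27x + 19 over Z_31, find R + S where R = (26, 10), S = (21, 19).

(26, 10) + (21, 19). λ = (19 - 10)/(21 - 26) ≡ 9/26 mod 31. 26⁻¹ ≡ 6 (mod 31), so λ ≡ 23.
  x = λ² - 26 - 21 = 529 - 47 ≡ 17; y = λ·(26 - 17) - 10 ≡ 11. → (17, 11)

(17, 11)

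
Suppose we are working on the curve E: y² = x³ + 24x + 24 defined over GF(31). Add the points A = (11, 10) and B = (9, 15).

(25, 25)

(11, 10) + (9, 15). λ = (15 - 10)/(9 - 11) ≡ 5/29 mod 31. 29⁻¹ ≡ 15 (mod 31), so λ ≡ 13.
  x = λ² - 11 - 9 = 169 - 20 ≡ 25; y = λ·(11 - 25) - 10 ≡ 25. → (25, 25)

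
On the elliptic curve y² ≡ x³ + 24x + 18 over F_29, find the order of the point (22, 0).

2P: (22, 0) + (22, 0): same x and y₁ ≡ -y₂, so the sum is 𝒪.
2P = 𝒪, so the order is 2.

2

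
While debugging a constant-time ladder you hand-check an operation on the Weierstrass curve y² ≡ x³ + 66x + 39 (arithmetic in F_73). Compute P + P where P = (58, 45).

(14, 35)

tangent at (58, 45): λ = (3·58² + 66)/(2·45) ≡ 11/17. 17⁻¹ ≡ 43 (mod 73) since 17·43 = 731 ≡ 1, so λ ≡ 11·43 ≡ 35.
  x = λ² - 58 - 58 = 1225 - 116 ≡ 14; y = λ·(58 - 14) - 45 ≡ 35. → (14, 35)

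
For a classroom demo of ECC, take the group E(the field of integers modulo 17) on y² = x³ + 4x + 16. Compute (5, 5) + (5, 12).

The two points share x = 5 and their y-coordinates satisfy 5 + 12 ≡ 0 (mod 17), so they are inverses. Their sum is 𝒪.

O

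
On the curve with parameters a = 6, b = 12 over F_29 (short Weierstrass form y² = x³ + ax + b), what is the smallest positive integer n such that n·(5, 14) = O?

2P: tangent at (5, 14): λ = (3·5² + 6)/(2·14) ≡ 23/28. 28⁻¹ ≡ 28 (mod 29), so λ ≡ 23·28 ≡ 6.
  x = λ² - 5 - 5 = 36 - 10 ≡ 26; y = λ·(5 - 26) - 14 ≡ 5. → (26, 5)
3P: (26, 5) + (5, 14). λ = (14 - 5)/(5 - 26) ≡ 9/8 mod 29. 8⁻¹ ≡ 11 (mod 29), so λ ≡ 12.
  x = λ² - 26 - 5 = 144 - 31 ≡ 26; y = λ·(26 - 26) - 5 ≡ 24. → (26, 24)
4P: (26, 24) + (5, 14). λ = (14 - 24)/(5 - 26) ≡ 19/8 mod 29. 8⁻¹ ≡ 11 (mod 29) since 8·11 = 88 ≡ 1, so λ ≡ 6.
  x = λ² - 26 - 5 = 36 - 31 ≡ 5; y = λ·(26 - 5) - 24 ≡ 15. → (5, 15)
5P: (5, 15) + (5, 14): same x and y₁ ≡ -y₂, so the sum is O.
5P = O, so the order is 5.

5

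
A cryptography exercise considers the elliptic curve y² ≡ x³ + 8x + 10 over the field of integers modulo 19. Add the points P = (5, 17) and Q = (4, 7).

(5, 17) + (4, 7). λ = (7 - 17)/(4 - 5) ≡ 9/18 mod 19. 18⁻¹ ≡ 18 (mod 19), so λ ≡ 10.
  x = λ² - 5 - 4 = 100 - 9 ≡ 15; y = λ·(5 - 15) - 17 ≡ 16. → (15, 16)

(15, 16)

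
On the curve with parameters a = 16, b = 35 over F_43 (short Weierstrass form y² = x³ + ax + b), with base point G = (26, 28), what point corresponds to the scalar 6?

Repeated addition: build up to 6G.
2G: tangent at (26, 28): λ = (3·26² + 16)/(2·28) ≡ 23/13. 13⁻¹ ≡ 10 (mod 43) since 13·10 = 130 ≡ 1, so λ ≡ 23·10 ≡ 15.
  x = λ² - 26 - 26 = 225 - 52 ≡ 1; y = λ·(26 - 1) - 28 ≡ 3. → (1, 3)
3G: (1, 3) + (26, 28). λ = (28 - 3)/(26 - 1) ≡ 25/25 mod 43. 25⁻¹ ≡ 31 (mod 43), so λ ≡ 1.
  x = λ² - 1 - 26 = 1 - 27 ≡ 17; y = λ·(1 - 17) - 3 ≡ 24. → (17, 24)
4G: (17, 24) + (26, 28). λ = (28 - 24)/(26 - 17) ≡ 4/9 mod 43. 9⁻¹ ≡ 24 (mod 43) since 9·24 = 216 ≡ 1, so λ ≡ 10.
  x = λ² - 17 - 26 = 100 - 43 ≡ 14; y = λ·(17 - 14) - 24 ≡ 6. → (14, 6)
5G: (14, 6) + (26, 28). λ = (28 - 6)/(26 - 14) ≡ 22/12 mod 43. 12⁻¹ ≡ 18 (mod 43) since 12·18 = 216 ≡ 1, so λ ≡ 9.
  x = λ² - 14 - 26 = 81 - 40 ≡ 41; y = λ·(14 - 41) - 6 ≡ 9. → (41, 9)
6G: (41, 9) + (26, 28). λ = (28 - 9)/(26 - 41) ≡ 19/28 mod 43. 28⁻¹ ≡ 20 (mod 43), so λ ≡ 36.
  x = λ² - 41 - 26 = 1296 - 67 ≡ 25; y = λ·(41 - 25) - 9 ≡ 8. → (25, 8)

(25, 8)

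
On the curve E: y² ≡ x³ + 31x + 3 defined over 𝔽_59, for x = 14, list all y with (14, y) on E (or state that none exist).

none

x³ + 31x + 3 = 3181 ≡ 54 (mod 59).
54 is a non-residue mod 59; no y exists.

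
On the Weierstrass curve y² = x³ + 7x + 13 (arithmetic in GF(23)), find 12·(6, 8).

(11, 15)

Write G = (6, 8).
Double-and-add on 12 = (1100)₂. Start with G = (6, 8) for the leading 1-bit.
double: tangent at (6, 8): λ = (3·6² + 7)/(2·8) ≡ 0/16. 16⁻¹ ≡ 13 (mod 23) since 16·13 = 208 ≡ 1, so λ ≡ 0·13 ≡ 0.
  x = λ² - 6 - 6 = 0 - 12 ≡ 11; y = λ·(6 - 11) - 8 ≡ 15. → (11, 15)
add G: (11, 15) + (6, 8). λ = (8 - 15)/(6 - 11) ≡ 16/18 mod 23. 18⁻¹ ≡ 9 (mod 23) since 18·9 = 162 ≡ 1, so λ ≡ 6.
  x = λ² - 11 - 6 = 36 - 17 ≡ 19; y = λ·(11 - 19) - 15 ≡ 6. → (19, 6)
double: tangent at (19, 6): λ = (3·19² + 7)/(2·6) ≡ 9/12. 12⁻¹ ≡ 2 (mod 23) since 12·2 = 24 ≡ 1, so λ ≡ 9·2 ≡ 18.
  x = λ² - 19 - 19 = 324 - 38 ≡ 10; y = λ·(19 - 10) - 6 ≡ 18. → (10, 18)
double: tangent at (10, 18): λ = (3·10² + 7)/(2·18) ≡ 8/13. 13⁻¹ ≡ 16 (mod 23) since 13·16 = 208 ≡ 1, so λ ≡ 8·16 ≡ 13.
  x = λ² - 10 - 10 = 169 - 20 ≡ 11; y = λ·(10 - 11) - 18 ≡ 15. → (11, 15)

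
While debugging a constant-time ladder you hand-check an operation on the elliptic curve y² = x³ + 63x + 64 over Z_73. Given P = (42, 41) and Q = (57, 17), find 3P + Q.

First 3P:
Repeated addition: build up to 3P.
2P: tangent at (42, 41): λ = (3·42² + 63)/(2·41) ≡ 26/9. 9⁻¹ ≡ 65 (mod 73), so λ ≡ 26·65 ≡ 11.
  x = λ² - 42 - 42 = 121 - 84 ≡ 37; y = λ·(42 - 37) - 41 ≡ 14. → (37, 14)
3P: (37, 14) + (42, 41). λ = (41 - 14)/(42 - 37) ≡ 27/5 mod 73. 5⁻¹ ≡ 44 (mod 73), so λ ≡ 20.
  x = λ² - 37 - 42 = 400 - 79 ≡ 29; y = λ·(37 - 29) - 14 ≡ 0. → (29, 0)
3P = (29, 0).
Finally 3P + Q:
(29, 0) + (57, 17). λ = (17 - 0)/(57 - 29) ≡ 17/28 mod 73. 28⁻¹ ≡ 60 (mod 73) since 28·60 = 1680 ≡ 1, so λ ≡ 71.
  x = λ² - 29 - 57 = 5041 - 86 ≡ 64; y = λ·(29 - 64) - 0 ≡ 70. → (64, 70)

(64, 70)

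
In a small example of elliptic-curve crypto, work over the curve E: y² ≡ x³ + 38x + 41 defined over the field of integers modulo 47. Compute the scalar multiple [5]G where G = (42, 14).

(19, 14)

Double-and-add on 5 = (101)₂. Start with G = (42, 14) for the leading 1-bit.
double: tangent at (42, 14): λ = (3·42² + 38)/(2·14) ≡ 19/28. 28⁻¹ ≡ 42 (mod 47) since 28·42 = 1176 ≡ 1, so λ ≡ 19·42 ≡ 46.
  x = λ² - 42 - 42 = 2116 - 84 ≡ 11; y = λ·(42 - 11) - 14 ≡ 2. → (11, 2)
double: tangent at (11, 2): λ = (3·11² + 38)/(2·2) ≡ 25/4. 4⁻¹ ≡ 12 (mod 47), so λ ≡ 25·12 ≡ 18.
  x = λ² - 11 - 11 = 324 - 22 ≡ 20; y = λ·(11 - 20) - 2 ≡ 24. → (20, 24)
add G: (20, 24) + (42, 14). λ = (14 - 24)/(42 - 20) ≡ 37/22 mod 47. 22⁻¹ ≡ 15 (mod 47), so λ ≡ 38.
  x = λ² - 20 - 42 = 1444 - 62 ≡ 19; y = λ·(20 - 19) - 24 ≡ 14. → (19, 14)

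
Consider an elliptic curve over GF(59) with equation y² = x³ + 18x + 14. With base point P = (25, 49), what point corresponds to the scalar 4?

(26, 57)

Double-and-add on 4 = (100)₂. Start with P = (25, 49) for the leading 1-bit.
double: tangent at (25, 49): λ = (3·25² + 18)/(2·49) ≡ 5/39. 39⁻¹ ≡ 56 (mod 59), so λ ≡ 5·56 ≡ 44.
  x = λ² - 25 - 25 = 1936 - 50 ≡ 57; y = λ·(25 - 57) - 49 ≡ 18. → (57, 18)
double: tangent at (57, 18): λ = (3·57² + 18)/(2·18) ≡ 30/36. 36⁻¹ ≡ 41 (mod 59) since 36·41 = 1476 ≡ 1, so λ ≡ 30·41 ≡ 50.
  x = λ² - 57 - 57 = 2500 - 114 ≡ 26; y = λ·(57 - 26) - 18 ≡ 57. → (26, 57)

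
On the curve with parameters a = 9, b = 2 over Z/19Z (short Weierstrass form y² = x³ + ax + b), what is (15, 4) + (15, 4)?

(8, 15)

tangent at (15, 4): λ = (3·15² + 9)/(2·4) ≡ 0/8. 8⁻¹ ≡ 12 (mod 19), so λ ≡ 0·12 ≡ 0.
  x = λ² - 15 - 15 = 0 - 30 ≡ 8; y = λ·(15 - 8) - 4 ≡ 15. → (8, 15)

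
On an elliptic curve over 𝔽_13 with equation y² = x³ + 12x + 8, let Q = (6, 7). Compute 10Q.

O

Double-and-add on 10 = (1010)₂. Start with Q = (6, 7) for the leading 1-bit.
double: tangent at (6, 7): λ = (3·6² + 12)/(2·7) ≡ 3/1. 1⁻¹ ≡ 1 (mod 13), so λ ≡ 3·1 ≡ 3.
  x = λ² - 6 - 6 = 9 - 12 ≡ 10; y = λ·(6 - 10) - 7 ≡ 7. → (10, 7)
double: tangent at (10, 7): λ = (3·10² + 12)/(2·7) ≡ 0/1. 1⁻¹ ≡ 1 (mod 13), so λ ≡ 0·1 ≡ 0.
  x = λ² - 10 - 10 = 0 - 20 ≡ 6; y = λ·(10 - 6) - 7 ≡ 6. → (6, 6)
add Q: (6, 6) + (6, 7): same x and y₁ ≡ -y₂, so the sum is ∞.
double: ∞ + ∞ = ∞ (identity).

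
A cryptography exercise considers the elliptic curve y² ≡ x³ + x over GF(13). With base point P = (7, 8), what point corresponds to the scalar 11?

Double-and-add on 11 = (1011)₂. Start with P = (7, 8) for the leading 1-bit.
double: tangent at (7, 8): λ = (3·7² + 1)/(2·8) ≡ 5/3. 3⁻¹ ≡ 9 (mod 13) since 3·9 = 27 ≡ 1, so λ ≡ 5·9 ≡ 6.
  x = λ² - 7 - 7 = 36 - 14 ≡ 9; y = λ·(7 - 9) - 8 ≡ 6. → (9, 6)
double: tangent at (9, 6): λ = (3·9² + 1)/(2·6) ≡ 10/12. 12⁻¹ ≡ 12 (mod 13) since 12·12 = 144 ≡ 1, so λ ≡ 10·12 ≡ 3.
  x = λ² - 9 - 9 = 9 - 18 ≡ 4; y = λ·(9 - 4) - 6 ≡ 9. → (4, 9)
add P: (4, 9) + (7, 8). λ = (8 - 9)/(7 - 4) ≡ 12/3 mod 13. 3⁻¹ ≡ 9 (mod 13) since 3·9 = 27 ≡ 1, so λ ≡ 4.
  x = λ² - 4 - 7 = 16 - 11 ≡ 5; y = λ·(4 - 5) - 9 ≡ 0. → (5, 0)
double: (5, 0) + (5, 0): same x and y₁ ≡ -y₂, so the sum is the point at infinity.
add P: the point at infinity + (7, 8) = (7, 8) (identity).

(7, 8)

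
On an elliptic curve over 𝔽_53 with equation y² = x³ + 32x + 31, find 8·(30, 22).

Write Q = (30, 22).
Repeated addition: build up to 8Q.
2Q: tangent at (30, 22): λ = (3·30² + 32)/(2·22) ≡ 29/44. 44⁻¹ ≡ 47 (mod 53), so λ ≡ 29·47 ≡ 38.
  x = λ² - 30 - 30 = 1444 - 60 ≡ 6; y = λ·(30 - 6) - 22 ≡ 42. → (6, 42)
3Q: (6, 42) + (30, 22). λ = (22 - 42)/(30 - 6) ≡ 33/24 mod 53. 24⁻¹ ≡ 42 (mod 53), so λ ≡ 8.
  x = λ² - 6 - 30 = 64 - 36 ≡ 28; y = λ·(6 - 28) - 42 ≡ 47. → (28, 47)
4Q: (28, 47) + (30, 22). λ = (22 - 47)/(30 - 28) ≡ 28/2 mod 53. 2⁻¹ ≡ 27 (mod 53) since 2·27 = 54 ≡ 1, so λ ≡ 14.
  x = λ² - 28 - 30 = 196 - 58 ≡ 32; y = λ·(28 - 32) - 47 ≡ 3. → (32, 3)
5Q: (32, 3) + (30, 22). λ = (22 - 3)/(30 - 32) ≡ 19/51 mod 53. 51⁻¹ ≡ 26 (mod 53) since 51·26 = 1326 ≡ 1, so λ ≡ 17.
  x = λ² - 32 - 30 = 289 - 62 ≡ 15; y = λ·(32 - 15) - 3 ≡ 21. → (15, 21)
6Q: (15, 21) + (30, 22). λ = (22 - 21)/(30 - 15) ≡ 1/15 mod 53. 15⁻¹ ≡ 46 (mod 53), so λ ≡ 46.
  x = λ² - 15 - 30 = 2116 - 45 ≡ 4; y = λ·(15 - 4) - 21 ≡ 8. → (4, 8)
7Q: (4, 8) + (30, 22). λ = (22 - 8)/(30 - 4) ≡ 14/26 mod 53. 26⁻¹ ≡ 51 (mod 53), so λ ≡ 25.
  x = λ² - 4 - 30 = 625 - 34 ≡ 8; y = λ·(4 - 8) - 8 ≡ 51. → (8, 51)
8Q: (8, 51) + (30, 22). λ = (22 - 51)/(30 - 8) ≡ 24/22 mod 53. 22⁻¹ ≡ 41 (mod 53) since 22·41 = 902 ≡ 1, so λ ≡ 30.
  x = λ² - 8 - 30 = 900 - 38 ≡ 14; y = λ·(8 - 14) - 51 ≡ 34. → (14, 34)

(14, 34)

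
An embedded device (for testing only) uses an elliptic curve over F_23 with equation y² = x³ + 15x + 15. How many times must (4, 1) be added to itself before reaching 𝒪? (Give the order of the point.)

2P: tangent at (4, 1): λ = (3·4² + 15)/(2·1) ≡ 17/2. 2⁻¹ ≡ 12 (mod 23), so λ ≡ 17·12 ≡ 20.
  x = λ² - 4 - 4 = 400 - 8 ≡ 1; y = λ·(4 - 1) - 1 ≡ 13. → (1, 13)
3P: (1, 13) + (4, 1). λ = (1 - 13)/(4 - 1) ≡ 11/3 mod 23. 3⁻¹ ≡ 8 (mod 23), so λ ≡ 19.
  x = λ² - 1 - 4 = 361 - 5 ≡ 11; y = λ·(1 - 11) - 13 ≡ 4. → (11, 4)
4P: (11, 4) + (4, 1). λ = (1 - 4)/(4 - 11) ≡ 20/16 mod 23. 16⁻¹ ≡ 13 (mod 23), so λ ≡ 7.
  x = λ² - 11 - 4 = 49 - 15 ≡ 11; y = λ·(11 - 11) - 4 ≡ 19. → (11, 19)
5P: (11, 19) + (4, 1). λ = (1 - 19)/(4 - 11) ≡ 5/16 mod 23. 16⁻¹ ≡ 13 (mod 23), so λ ≡ 19.
  x = λ² - 11 - 4 = 361 - 15 ≡ 1; y = λ·(11 - 1) - 19 ≡ 10. → (1, 10)
6P: (1, 10) + (4, 1). λ = (1 - 10)/(4 - 1) ≡ 14/3 mod 23. 3⁻¹ ≡ 8 (mod 23) since 3·8 = 24 ≡ 1, so λ ≡ 20.
  x = λ² - 1 - 4 = 400 - 5 ≡ 4; y = λ·(1 - 4) - 10 ≡ 22. → (4, 22)
7P: (4, 22) + (4, 1): same x and y₁ ≡ -y₂, so the sum is 𝒪.
7P = 𝒪, so the order is 7.

7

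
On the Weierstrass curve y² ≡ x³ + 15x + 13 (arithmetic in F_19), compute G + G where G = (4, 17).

tangent at (4, 17): λ = (3·4² + 15)/(2·17) ≡ 6/15. 15⁻¹ ≡ 14 (mod 19) since 15·14 = 210 ≡ 1, so λ ≡ 6·14 ≡ 8.
  x = λ² - 4 - 4 = 64 - 8 ≡ 18; y = λ·(4 - 18) - 17 ≡ 4. → (18, 4)

(18, 4)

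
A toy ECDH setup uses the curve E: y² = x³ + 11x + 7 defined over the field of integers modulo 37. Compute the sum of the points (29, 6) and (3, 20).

(29, 6) + (3, 20). λ = (20 - 6)/(3 - 29) ≡ 14/11 mod 37. 11⁻¹ ≡ 27 (mod 37), so λ ≡ 8.
  x = λ² - 29 - 3 = 64 - 32 ≡ 32; y = λ·(29 - 32) - 6 ≡ 7. → (32, 7)

(32, 7)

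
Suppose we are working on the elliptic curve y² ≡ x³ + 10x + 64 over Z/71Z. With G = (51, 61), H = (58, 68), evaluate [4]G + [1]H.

First 4G:
Double-and-add on 4 = (100)₂. Start with G = (51, 61) for the leading 1-bit.
double: tangent at (51, 61): λ = (3·51² + 10)/(2·61) ≡ 3/51. 51⁻¹ ≡ 39 (mod 71) since 51·39 = 1989 ≡ 1, so λ ≡ 3·39 ≡ 46.
  x = λ² - 51 - 51 = 2116 - 102 ≡ 26; y = λ·(51 - 26) - 61 ≡ 24. → (26, 24)
double: tangent at (26, 24): λ = (3·26² + 10)/(2·24) ≡ 50/48. 48⁻¹ ≡ 37 (mod 71), so λ ≡ 50·37 ≡ 4.
  x = λ² - 26 - 26 = 16 - 52 ≡ 35; y = λ·(26 - 35) - 24 ≡ 11. → (35, 11)
4G = (35, 11).
Finally 4G + H:
(35, 11) + (58, 68). λ = (68 - 11)/(58 - 35) ≡ 57/23 mod 71. 23⁻¹ ≡ 34 (mod 71), so λ ≡ 21.
  x = λ² - 35 - 58 = 441 - 93 ≡ 64; y = λ·(35 - 64) - 11 ≡ 19. → (64, 19)

(64, 19)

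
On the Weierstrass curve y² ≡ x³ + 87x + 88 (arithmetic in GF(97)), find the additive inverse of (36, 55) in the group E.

(36, 42)

-(36, 55) = (36, -55 mod 97) = (36, 42).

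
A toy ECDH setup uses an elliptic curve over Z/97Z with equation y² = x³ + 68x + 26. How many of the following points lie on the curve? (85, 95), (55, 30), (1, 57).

1

(85, 95): 95² ≡ 4, rhs ≡ 4 → on.
(55, 30): 30² ≡ 27, rhs ≡ 3 → off.
(1, 57): 57² ≡ 48, rhs ≡ 95 → off.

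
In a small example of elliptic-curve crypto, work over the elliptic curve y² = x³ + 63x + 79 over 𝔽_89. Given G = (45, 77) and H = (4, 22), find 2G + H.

First 2G:
Repeated addition: build up to 2G.
2G: tangent at (45, 77): λ = (3·45² + 63)/(2·77) ≡ 86/65. 65⁻¹ ≡ 63 (mod 89) since 65·63 = 4095 ≡ 1, so λ ≡ 86·63 ≡ 78.
  x = λ² - 45 - 45 = 6084 - 90 ≡ 31; y = λ·(45 - 31) - 77 ≡ 36. → (31, 36)
2G = (31, 36).
Finally 2G + H:
(31, 36) + (4, 22). λ = (22 - 36)/(4 - 31) ≡ 75/62 mod 89. 62⁻¹ ≡ 56 (mod 89), so λ ≡ 17.
  x = λ² - 31 - 4 = 289 - 35 ≡ 76; y = λ·(31 - 76) - 36 ≡ 0. → (76, 0)

(76, 0)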